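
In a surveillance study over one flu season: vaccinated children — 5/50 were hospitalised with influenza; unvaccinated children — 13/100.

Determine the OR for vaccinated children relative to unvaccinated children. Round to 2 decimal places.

OR = (5 × 87) / (45 × 13) = 435/585 ≈ 0.74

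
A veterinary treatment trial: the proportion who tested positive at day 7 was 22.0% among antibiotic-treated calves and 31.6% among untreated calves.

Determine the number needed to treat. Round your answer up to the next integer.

absolute risk difference = 0.096000
1 / 0.096000 = 10.417 → round up → 11

NNT = 11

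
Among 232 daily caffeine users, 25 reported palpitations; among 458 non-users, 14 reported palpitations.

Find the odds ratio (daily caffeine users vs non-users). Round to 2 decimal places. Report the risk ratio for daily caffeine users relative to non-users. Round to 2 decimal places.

OR = 3.83; RR = 3.53

OR = (25 × 444) / (207 × 14) = 11100/2898 ≈ 3.83
risk, daily caffeine users = 25/232 = 0.10776
risk, non-users = 14/458 = 0.03057
RR = 0.10776 / 0.03057 = 3.53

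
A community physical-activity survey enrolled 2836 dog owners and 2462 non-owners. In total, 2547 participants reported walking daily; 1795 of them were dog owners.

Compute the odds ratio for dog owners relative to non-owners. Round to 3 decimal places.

OR ≈ 3.921

dog owners without the outcome: 2836 − 1795 = 1041
non-owners with the outcome: 2547 − 1795 = 752
non-owners without the outcome: 2462 − 752 = 1710
OR = (1795 × 1710) / (1041 × 752) = 3069450/782832 ≈ 3.921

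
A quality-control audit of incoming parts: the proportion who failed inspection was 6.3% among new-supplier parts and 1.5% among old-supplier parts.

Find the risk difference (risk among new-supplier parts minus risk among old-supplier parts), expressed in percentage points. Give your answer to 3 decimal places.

RD ≈ 4.800

risk difference = 0.06300 − 0.01500 = 0.04800 → 4.800 percentage points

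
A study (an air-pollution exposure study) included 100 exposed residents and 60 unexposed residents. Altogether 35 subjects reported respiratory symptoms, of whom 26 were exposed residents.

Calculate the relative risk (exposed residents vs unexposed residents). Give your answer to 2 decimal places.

1.73

exposed residents without the outcome: 100 − 26 = 74
unexposed residents with the outcome: 35 − 26 = 9
unexposed residents without the outcome: 60 − 9 = 51
risk, exposed residents = 26/100 = 0.2600
risk, unexposed residents = 9/60 = 0.1500
RR = 0.2600 / 0.1500 = 1.73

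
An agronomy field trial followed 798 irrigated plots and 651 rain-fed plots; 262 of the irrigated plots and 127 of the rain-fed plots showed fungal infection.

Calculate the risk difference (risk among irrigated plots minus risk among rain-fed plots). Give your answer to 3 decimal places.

RD: 0.133

risk, irrigated plots = 262/798 = 0.3283
risk, rain-fed plots = 127/651 = 0.1951
risk difference = 0.3283 − 0.1951 = 0.133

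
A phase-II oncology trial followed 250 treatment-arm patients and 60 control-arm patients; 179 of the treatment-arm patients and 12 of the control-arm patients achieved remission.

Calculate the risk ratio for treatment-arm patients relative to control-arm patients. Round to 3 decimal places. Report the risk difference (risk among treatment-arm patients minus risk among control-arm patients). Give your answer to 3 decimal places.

risk, treatment-arm patients = 179/250 = 0.7160
risk, control-arm patients = 12/60 = 0.2000
RR = 0.7160 / 0.2000 = 3.580
risk difference = 0.7160 − 0.2000 = 0.516

RR = 3.580; RD = 0.516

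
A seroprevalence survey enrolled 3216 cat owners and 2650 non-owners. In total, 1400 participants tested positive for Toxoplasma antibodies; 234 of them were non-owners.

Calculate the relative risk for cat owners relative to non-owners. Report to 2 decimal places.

cat owners with the outcome: 1400 − 234 = 1166
cat owners without the outcome: 3216 − 1166 = 2050
non-owners without the outcome: 2650 − 234 = 2416
risk, cat owners = 1166/3216 = 0.3626
risk, non-owners = 234/2650 = 0.0883
RR = 0.3626 / 0.0883 = 4.11

RR ≈ 4.11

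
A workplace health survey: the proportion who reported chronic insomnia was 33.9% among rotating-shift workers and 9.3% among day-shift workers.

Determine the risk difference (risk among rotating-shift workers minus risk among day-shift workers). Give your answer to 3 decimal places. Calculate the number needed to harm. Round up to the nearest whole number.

risk difference = 0.3390 − 0.0930 = 0.246
absolute risk difference = 0.246000
1 / 0.246000 = 4.065 → round up → 5

RD = 0.246; NNH = 5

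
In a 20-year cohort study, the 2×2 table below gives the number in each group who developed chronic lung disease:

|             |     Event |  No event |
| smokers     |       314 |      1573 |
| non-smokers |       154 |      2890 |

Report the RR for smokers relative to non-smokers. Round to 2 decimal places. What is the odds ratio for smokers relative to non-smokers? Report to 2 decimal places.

risk, smokers = 314/1887 = 0.1664
risk, non-smokers = 154/3044 = 0.0506
RR = 0.1664 / 0.0506 = 3.29
OR = (314 × 2890) / (1573 × 154) = 907460/242242 ≈ 3.75

RR = 3.29; OR = 3.75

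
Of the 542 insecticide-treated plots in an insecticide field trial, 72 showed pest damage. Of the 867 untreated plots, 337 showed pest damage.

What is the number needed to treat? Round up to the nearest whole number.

4

risk, insecticide-treated plots = 72/542 = 0.132841
risk, untreated plots = 337/867 = 0.388697
absolute risk difference = 0.255855
1 / 0.255855 = 3.908 → round up → 4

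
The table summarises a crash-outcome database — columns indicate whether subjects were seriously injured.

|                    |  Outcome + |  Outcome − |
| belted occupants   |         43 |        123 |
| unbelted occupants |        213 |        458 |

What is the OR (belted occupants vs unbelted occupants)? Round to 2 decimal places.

0.75

odds, belted occupants = 43/123 = 0.3496
odds, unbelted occupants = 213/458 = 0.4651
OR = 0.3496 / 0.4651 = 0.75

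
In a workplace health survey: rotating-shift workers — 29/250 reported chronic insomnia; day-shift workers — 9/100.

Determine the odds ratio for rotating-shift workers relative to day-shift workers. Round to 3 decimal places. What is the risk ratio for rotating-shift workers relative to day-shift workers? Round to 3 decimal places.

odds, rotating-shift workers = 29/221 = 0.1312
odds, day-shift workers = 9/91 = 0.0989
OR = 0.1312 / 0.0989 = 1.327
risk, rotating-shift workers = 29/250 = 0.1160
risk, day-shift workers = 9/100 = 0.0900
RR = 0.1160 / 0.0900 = 1.289

OR = 1.327; RR = 1.289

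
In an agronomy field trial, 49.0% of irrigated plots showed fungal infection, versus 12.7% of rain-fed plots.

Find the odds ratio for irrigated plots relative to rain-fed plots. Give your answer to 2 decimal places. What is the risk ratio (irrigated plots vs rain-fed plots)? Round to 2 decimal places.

odds, irrigated plots = 0.4900/0.5100 = 0.9608
odds, rain-fed plots = 0.1270/0.8730 = 0.1455
OR = 0.9608 / 0.1455 = 6.60
RR = 0.4900 / 0.1270 = 3.86

OR = 6.60; RR = 3.86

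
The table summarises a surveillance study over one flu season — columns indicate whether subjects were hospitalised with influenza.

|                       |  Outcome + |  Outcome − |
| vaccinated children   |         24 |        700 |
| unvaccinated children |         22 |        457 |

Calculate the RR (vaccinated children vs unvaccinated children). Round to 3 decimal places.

risk, vaccinated children = 24/724 = 0.03315
risk, unvaccinated children = 22/479 = 0.04593
RR = 0.03315 / 0.04593 = 0.722

0.722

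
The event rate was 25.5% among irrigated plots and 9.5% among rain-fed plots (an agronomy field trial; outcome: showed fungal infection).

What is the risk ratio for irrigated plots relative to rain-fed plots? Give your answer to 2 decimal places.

RR = 0.2550 / 0.0950 = 2.68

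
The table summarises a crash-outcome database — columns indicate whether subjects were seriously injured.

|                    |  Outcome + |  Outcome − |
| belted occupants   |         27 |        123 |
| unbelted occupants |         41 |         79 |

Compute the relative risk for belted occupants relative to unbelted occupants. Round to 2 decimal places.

0.53

risk, belted occupants = 27/150 = 0.1800
risk, unbelted occupants = 41/120 = 0.3417
RR = 0.1800 / 0.3417 = 0.53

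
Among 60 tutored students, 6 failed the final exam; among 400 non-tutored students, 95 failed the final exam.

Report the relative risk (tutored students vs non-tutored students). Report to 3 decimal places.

0.421

risk, tutored students = 6/60 = 0.1000
risk, non-tutored students = 95/400 = 0.2375
RR = 0.1000 / 0.2375 = 0.421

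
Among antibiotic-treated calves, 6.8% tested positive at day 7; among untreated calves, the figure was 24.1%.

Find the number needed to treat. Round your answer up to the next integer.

absolute risk difference = 0.173000
1 / 0.173000 = 5.780 → round up → 6

NNT = 6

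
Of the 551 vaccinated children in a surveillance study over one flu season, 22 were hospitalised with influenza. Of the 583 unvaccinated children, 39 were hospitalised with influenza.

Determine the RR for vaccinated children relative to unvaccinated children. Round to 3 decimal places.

risk, vaccinated children = 22/551 = 0.03993
risk, unvaccinated children = 39/583 = 0.06690
RR = 0.03993 / 0.06690 = 0.597

RR ≈ 0.597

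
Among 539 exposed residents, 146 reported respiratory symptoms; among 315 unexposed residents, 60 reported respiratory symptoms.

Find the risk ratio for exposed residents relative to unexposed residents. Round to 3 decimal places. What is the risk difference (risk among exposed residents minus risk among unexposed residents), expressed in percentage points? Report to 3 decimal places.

risk, exposed residents = 146/539 = 0.2709
risk, unexposed residents = 60/315 = 0.1905
RR = 0.2709 / 0.1905 = 1.422
risk difference = 0.2709 − 0.1905 = 0.0804 → 8.040 percentage points

RR = 1.422; RD = 8.040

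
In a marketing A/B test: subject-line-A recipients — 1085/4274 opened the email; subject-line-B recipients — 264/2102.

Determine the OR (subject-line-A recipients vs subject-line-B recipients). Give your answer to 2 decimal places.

2.37

odds, subject-line-A recipients = 1085/3189 = 0.3402
odds, subject-line-B recipients = 264/1838 = 0.1436
OR = 0.3402 / 0.1436 = 2.37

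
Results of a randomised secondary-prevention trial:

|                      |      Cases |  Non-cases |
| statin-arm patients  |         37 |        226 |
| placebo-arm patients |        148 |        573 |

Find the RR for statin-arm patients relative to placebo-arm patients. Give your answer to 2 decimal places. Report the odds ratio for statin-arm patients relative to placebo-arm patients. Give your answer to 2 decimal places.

RR = 0.69; OR = 0.63

risk, statin-arm patients = 37/263 = 0.1407
risk, placebo-arm patients = 148/721 = 0.2053
RR = 0.1407 / 0.2053 = 0.69
OR = (37 × 573) / (226 × 148) = 21201/33448 ≈ 0.63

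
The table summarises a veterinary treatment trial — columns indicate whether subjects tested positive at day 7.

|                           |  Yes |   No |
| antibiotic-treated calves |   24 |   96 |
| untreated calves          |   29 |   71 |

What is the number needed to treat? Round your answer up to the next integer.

risk, antibiotic-treated calves = 24/120 = 0.200000
risk, untreated calves = 29/100 = 0.290000
absolute risk difference = 0.090000
1 / 0.090000 = 11.111 → round up → 12

NNT: 12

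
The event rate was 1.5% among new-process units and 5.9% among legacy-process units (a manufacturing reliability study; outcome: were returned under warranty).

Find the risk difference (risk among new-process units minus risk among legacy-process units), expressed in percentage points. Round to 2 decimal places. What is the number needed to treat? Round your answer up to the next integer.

RD = -4.40; NNT = 23

risk difference = 0.01500 − 0.05900 = -0.04400 → -4.40 percentage points
absolute risk difference = 0.044000
1 / 0.044000 = 22.727 → round up → 23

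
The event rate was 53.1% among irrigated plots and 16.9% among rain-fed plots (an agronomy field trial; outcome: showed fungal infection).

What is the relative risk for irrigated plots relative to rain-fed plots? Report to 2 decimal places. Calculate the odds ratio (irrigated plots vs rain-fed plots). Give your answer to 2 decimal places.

RR = 0.5310 / 0.1690 = 3.14
odds, irrigated plots = 0.5310/0.4690 = 1.1322
odds, rain-fed plots = 0.1690/0.8310 = 0.2034
OR = 1.1322 / 0.2034 = 5.57

RR = 3.14; OR = 5.57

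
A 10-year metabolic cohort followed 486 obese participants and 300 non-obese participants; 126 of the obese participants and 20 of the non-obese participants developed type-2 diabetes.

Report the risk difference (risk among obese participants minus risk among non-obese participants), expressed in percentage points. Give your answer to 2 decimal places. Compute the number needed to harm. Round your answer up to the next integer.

RD = 19.26; NNH = 6

risk, obese participants = 126/486 = 0.2593
risk, non-obese participants = 20/300 = 0.0667
risk difference = 0.2593 − 0.0667 = 0.1926 → 19.26 percentage points
absolute risk difference = 0.192593
1 / 0.192593 = 5.192 → round up → 6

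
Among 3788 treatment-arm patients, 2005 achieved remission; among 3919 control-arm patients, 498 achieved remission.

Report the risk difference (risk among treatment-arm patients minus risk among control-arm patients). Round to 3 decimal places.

risk, treatment-arm patients = 2005/3788 = 0.5293
risk, control-arm patients = 498/3919 = 0.1271
risk difference = 0.5293 − 0.1271 = 0.402

RD: 0.402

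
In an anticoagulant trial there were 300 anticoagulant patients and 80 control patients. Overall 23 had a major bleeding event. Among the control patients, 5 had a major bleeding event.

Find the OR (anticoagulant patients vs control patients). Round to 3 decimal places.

anticoagulant patients with the outcome: 23 − 5 = 18
anticoagulant patients without the outcome: 300 − 18 = 282
control patients without the outcome: 80 − 5 = 75
OR = (18 × 75) / (282 × 5) = 1350/1410 ≈ 0.957

OR: 0.957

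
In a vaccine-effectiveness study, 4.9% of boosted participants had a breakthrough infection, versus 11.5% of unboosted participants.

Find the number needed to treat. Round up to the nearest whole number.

absolute risk difference = 0.066000
1 / 0.066000 = 15.152 → round up → 16

NNT = 16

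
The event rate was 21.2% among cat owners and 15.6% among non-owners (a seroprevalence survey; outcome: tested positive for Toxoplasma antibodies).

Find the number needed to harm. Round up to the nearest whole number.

18

absolute risk difference = 0.056000
1 / 0.056000 = 17.857 → round up → 18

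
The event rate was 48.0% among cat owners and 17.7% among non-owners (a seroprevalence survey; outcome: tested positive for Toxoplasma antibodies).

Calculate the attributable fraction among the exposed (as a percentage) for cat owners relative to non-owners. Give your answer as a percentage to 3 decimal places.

AR% = (0.4800 − 0.1770) / 0.4800 = 0.6312 → 63.125%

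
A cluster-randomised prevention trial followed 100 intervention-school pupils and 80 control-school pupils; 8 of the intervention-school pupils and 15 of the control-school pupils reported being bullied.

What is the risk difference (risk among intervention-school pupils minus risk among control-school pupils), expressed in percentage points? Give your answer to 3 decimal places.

risk, intervention-school pupils = 8/100 = 0.0800
risk, control-school pupils = 15/80 = 0.1875
risk difference = 0.0800 − 0.1875 = -0.1075 → -10.750 percentage points

-10.750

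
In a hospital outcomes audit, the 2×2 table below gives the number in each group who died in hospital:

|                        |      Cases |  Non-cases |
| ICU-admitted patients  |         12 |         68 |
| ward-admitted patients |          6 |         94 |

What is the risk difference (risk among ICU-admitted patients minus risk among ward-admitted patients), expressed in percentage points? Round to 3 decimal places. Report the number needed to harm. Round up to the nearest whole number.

risk, ICU-admitted patients = 12/80 = 0.1500
risk, ward-admitted patients = 6/100 = 0.0600
risk difference = 0.1500 − 0.0600 = 0.0900 → 9.000 percentage points
absolute risk difference = 0.090000
1 / 0.090000 = 11.111 → round up → 12

RD = 9.000; NNH = 12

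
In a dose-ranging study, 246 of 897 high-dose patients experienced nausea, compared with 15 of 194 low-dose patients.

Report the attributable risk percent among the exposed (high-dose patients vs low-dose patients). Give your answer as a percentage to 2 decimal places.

risk, high-dose patients = 246/897 = 0.2742
risk, low-dose patients = 15/194 = 0.0773
AR% = (0.2742 − 0.0773) / 0.2742 = 0.7181 → 71.81%

AR% ≈ 71.81%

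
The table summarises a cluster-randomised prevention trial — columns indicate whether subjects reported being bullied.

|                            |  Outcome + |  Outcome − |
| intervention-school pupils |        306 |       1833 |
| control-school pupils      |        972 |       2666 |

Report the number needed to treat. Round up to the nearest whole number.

risk, intervention-school pupils = 306/2139 = 0.143058
risk, control-school pupils = 972/3638 = 0.267180
absolute risk difference = 0.124122
1 / 0.124122 = 8.057 → round up → 9

NNT = 9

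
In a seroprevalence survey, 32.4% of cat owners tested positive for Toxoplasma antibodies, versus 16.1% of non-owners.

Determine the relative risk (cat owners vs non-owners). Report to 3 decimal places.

RR = 0.3240 / 0.1610 = 2.012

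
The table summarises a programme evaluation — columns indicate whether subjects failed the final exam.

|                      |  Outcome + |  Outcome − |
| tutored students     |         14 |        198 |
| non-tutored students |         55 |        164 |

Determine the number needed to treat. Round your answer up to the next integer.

risk, tutored students = 14/212 = 0.066038
risk, non-tutored students = 55/219 = 0.251142
absolute risk difference = 0.185104
1 / 0.185104 = 5.402 → round up → 6

NNT = 6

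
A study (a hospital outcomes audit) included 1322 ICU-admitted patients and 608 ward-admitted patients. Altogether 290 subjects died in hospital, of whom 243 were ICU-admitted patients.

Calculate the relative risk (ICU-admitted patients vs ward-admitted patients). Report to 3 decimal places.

RR ≈ 2.378

ICU-admitted patients without the outcome: 1322 − 243 = 1079
ward-admitted patients with the outcome: 290 − 243 = 47
ward-admitted patients without the outcome: 608 − 47 = 561
risk, ICU-admitted patients = 243/1322 = 0.1838
risk, ward-admitted patients = 47/608 = 0.0773
RR = 0.1838 / 0.0773 = 2.378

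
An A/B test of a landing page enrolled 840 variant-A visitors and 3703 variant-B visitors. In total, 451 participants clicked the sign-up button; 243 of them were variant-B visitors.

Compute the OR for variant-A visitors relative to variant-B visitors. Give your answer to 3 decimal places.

variant-A visitors with the outcome: 451 − 243 = 208
variant-A visitors without the outcome: 840 − 208 = 632
variant-B visitors without the outcome: 3703 − 243 = 3460
OR = (208 × 3460) / (632 × 243) = 719680/153576 ≈ 4.686

4.686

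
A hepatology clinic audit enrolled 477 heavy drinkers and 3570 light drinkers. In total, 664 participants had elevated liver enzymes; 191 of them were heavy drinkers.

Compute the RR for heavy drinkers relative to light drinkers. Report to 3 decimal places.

heavy drinkers without the outcome: 477 − 191 = 286
light drinkers with the outcome: 664 − 191 = 473
light drinkers without the outcome: 3570 − 473 = 3097
risk, heavy drinkers = 191/477 = 0.4004
risk, light drinkers = 473/3570 = 0.1325
RR = 0.4004 / 0.1325 = 3.022

RR = 3.022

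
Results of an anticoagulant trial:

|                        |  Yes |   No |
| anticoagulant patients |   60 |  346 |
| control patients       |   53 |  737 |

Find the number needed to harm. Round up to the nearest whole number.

NNH: 13

risk, anticoagulant patients = 60/406 = 0.147783
risk, control patients = 53/790 = 0.067089
absolute risk difference = 0.080695
1 / 0.080695 = 12.392 → round up → 13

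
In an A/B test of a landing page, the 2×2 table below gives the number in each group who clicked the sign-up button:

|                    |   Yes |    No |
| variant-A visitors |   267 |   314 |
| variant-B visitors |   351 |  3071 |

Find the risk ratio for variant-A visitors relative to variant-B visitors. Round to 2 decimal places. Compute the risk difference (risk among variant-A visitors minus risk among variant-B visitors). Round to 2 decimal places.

risk, variant-A visitors = 267/581 = 0.4596
risk, variant-B visitors = 351/3422 = 0.1026
RR = 0.4596 / 0.1026 = 4.48
risk difference = 0.4596 − 0.1026 = 0.36

RR = 4.48; RD = 0.36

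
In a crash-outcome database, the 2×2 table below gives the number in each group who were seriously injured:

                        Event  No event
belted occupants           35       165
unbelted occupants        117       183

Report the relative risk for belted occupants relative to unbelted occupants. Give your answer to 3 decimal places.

RR = 0.449

risk, belted occupants = 35/200 = 0.1750
risk, unbelted occupants = 117/300 = 0.3900
RR = 0.1750 / 0.3900 = 0.449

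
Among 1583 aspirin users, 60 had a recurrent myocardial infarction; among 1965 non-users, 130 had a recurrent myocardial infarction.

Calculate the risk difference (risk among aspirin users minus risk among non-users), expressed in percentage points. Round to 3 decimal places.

risk, aspirin users = 60/1583 = 0.03790
risk, non-users = 130/1965 = 0.06616
risk difference = 0.03790 − 0.06616 = -0.02826 → -2.826 percentage points

RD = -2.826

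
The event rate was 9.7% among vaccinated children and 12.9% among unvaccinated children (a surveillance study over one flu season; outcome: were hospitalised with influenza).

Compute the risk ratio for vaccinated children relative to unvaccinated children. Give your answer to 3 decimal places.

RR = 0.0970 / 0.1290 = 0.752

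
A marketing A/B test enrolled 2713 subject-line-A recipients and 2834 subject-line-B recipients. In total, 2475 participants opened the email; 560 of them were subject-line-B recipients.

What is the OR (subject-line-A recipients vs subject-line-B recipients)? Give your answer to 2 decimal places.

OR ≈ 9.74

subject-line-A recipients with the outcome: 2475 − 560 = 1915
subject-line-A recipients without the outcome: 2713 − 1915 = 798
subject-line-B recipients without the outcome: 2834 − 560 = 2274
odds, subject-line-A recipients = 1915/798 = 2.3997
odds, subject-line-B recipients = 560/2274 = 0.2463
OR = 2.3997 / 0.2463 = 9.74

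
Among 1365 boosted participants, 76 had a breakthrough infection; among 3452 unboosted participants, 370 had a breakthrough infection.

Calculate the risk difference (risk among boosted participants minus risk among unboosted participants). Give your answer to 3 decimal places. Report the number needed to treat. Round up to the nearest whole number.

risk, boosted participants = 76/1365 = 0.0557
risk, unboosted participants = 370/3452 = 0.1072
risk difference = 0.0557 − 0.1072 = -0.052
absolute risk difference = 0.051507
1 / 0.051507 = 19.415 → round up → 20

RD = -0.052; NNT = 20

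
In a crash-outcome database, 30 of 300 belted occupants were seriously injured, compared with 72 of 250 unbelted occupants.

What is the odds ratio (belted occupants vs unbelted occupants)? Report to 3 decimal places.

OR ≈ 0.275

odds, belted occupants = 30/270 = 0.1111
odds, unbelted occupants = 72/178 = 0.4045
OR = 0.1111 / 0.4045 = 0.275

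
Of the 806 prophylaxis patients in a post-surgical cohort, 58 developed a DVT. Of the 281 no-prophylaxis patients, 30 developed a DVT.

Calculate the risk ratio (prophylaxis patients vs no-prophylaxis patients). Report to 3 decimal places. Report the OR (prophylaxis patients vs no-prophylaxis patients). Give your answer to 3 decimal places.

risk, prophylaxis patients = 58/806 = 0.0720
risk, no-prophylaxis patients = 30/281 = 0.1068
RR = 0.0720 / 0.1068 = 0.674
OR = (58 × 251) / (748 × 30) = 14558/22440 ≈ 0.649

RR = 0.674; OR = 0.649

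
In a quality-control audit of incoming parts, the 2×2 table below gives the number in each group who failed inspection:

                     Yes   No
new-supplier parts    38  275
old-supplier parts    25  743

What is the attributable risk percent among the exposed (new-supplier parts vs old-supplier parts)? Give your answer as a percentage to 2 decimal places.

AR%: 73.19%

risk, new-supplier parts = 38/313 = 0.12141
risk, old-supplier parts = 25/768 = 0.03255
AR% = (0.12141 − 0.03255) / 0.12141 = 0.7319 → 73.19%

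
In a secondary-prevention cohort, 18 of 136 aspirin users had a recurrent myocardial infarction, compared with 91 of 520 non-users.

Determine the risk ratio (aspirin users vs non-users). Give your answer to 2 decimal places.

risk, aspirin users = 18/136 = 0.1324
risk, non-users = 91/520 = 0.1750
RR = 0.1324 / 0.1750 = 0.76

0.76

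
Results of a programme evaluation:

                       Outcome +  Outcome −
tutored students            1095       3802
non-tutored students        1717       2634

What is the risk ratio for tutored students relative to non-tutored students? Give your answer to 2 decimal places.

0.57

risk, tutored students = 1095/4897 = 0.2236
risk, non-tutored students = 1717/4351 = 0.3946
RR = 0.2236 / 0.3946 = 0.57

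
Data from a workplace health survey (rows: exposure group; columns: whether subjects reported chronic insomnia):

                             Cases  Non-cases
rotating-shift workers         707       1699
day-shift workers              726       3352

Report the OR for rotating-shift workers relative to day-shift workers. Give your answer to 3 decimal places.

odds, rotating-shift workers = 707/1699 = 0.4161
odds, day-shift workers = 726/3352 = 0.2166
OR = 0.4161 / 0.2166 = 1.921

1.921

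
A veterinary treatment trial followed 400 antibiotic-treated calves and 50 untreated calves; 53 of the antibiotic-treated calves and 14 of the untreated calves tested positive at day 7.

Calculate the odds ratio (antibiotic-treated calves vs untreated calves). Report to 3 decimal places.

odds, antibiotic-treated calves = 53/347 = 0.1527
odds, untreated calves = 14/36 = 0.3889
OR = 0.1527 / 0.3889 = 0.393

0.393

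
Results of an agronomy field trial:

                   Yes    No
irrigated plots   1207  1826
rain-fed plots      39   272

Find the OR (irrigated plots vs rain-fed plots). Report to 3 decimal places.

OR = (1207 × 272) / (1826 × 39) = 328304/71214 ≈ 4.610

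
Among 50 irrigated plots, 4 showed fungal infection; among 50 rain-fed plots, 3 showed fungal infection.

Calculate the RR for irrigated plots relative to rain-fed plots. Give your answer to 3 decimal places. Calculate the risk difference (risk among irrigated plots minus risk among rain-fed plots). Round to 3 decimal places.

risk, irrigated plots = 4/50 = 0.0800
risk, rain-fed plots = 3/50 = 0.0600
RR = 0.0800 / 0.0600 = 1.333
risk difference = 0.0800 − 0.0600 = 0.020

RR = 1.333; RD = 0.020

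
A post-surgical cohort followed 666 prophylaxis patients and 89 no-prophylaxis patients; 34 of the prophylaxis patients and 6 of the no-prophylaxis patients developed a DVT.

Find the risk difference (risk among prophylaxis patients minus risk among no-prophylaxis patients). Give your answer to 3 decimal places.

risk, prophylaxis patients = 34/666 = 0.0511
risk, no-prophylaxis patients = 6/89 = 0.0674
risk difference = 0.0511 − 0.0674 = -0.016

RD ≈ -0.016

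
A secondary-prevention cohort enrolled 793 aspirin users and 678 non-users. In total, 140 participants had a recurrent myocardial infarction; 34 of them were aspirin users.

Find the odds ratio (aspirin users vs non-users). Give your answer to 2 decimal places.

OR ≈ 0.24

aspirin users without the outcome: 793 − 34 = 759
non-users with the outcome: 140 − 34 = 106
non-users without the outcome: 678 − 106 = 572
odds, aspirin users = 34/759 = 0.04480
odds, non-users = 106/572 = 0.18531
OR = 0.04480 / 0.18531 = 0.24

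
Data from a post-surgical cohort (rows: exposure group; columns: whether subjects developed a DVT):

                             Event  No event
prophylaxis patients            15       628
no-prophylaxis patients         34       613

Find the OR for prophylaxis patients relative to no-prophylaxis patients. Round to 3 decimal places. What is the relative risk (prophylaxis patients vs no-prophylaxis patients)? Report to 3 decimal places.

OR = (15 × 613) / (628 × 34) = 9195/21352 ≈ 0.431
risk, prophylaxis patients = 15/643 = 0.02333
risk, no-prophylaxis patients = 34/647 = 0.05255
RR = 0.02333 / 0.05255 = 0.444

OR = 0.431; RR = 0.444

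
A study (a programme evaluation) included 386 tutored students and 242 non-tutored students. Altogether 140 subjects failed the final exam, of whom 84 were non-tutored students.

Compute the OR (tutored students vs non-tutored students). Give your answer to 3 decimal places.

0.319

tutored students with the outcome: 140 − 84 = 56
tutored students without the outcome: 386 − 56 = 330
non-tutored students without the outcome: 242 − 84 = 158
odds, tutored students = 56/330 = 0.1697
odds, non-tutored students = 84/158 = 0.5316
OR = 0.1697 / 0.5316 = 0.319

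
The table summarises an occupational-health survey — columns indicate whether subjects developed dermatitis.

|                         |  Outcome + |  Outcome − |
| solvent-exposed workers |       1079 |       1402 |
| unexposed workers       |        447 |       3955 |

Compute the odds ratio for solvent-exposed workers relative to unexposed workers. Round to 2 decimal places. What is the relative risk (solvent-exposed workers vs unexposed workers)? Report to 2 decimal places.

OR = (1079 × 3955) / (1402 × 447) = 4267445/626694 ≈ 6.81
risk, solvent-exposed workers = 1079/2481 = 0.4349
risk, unexposed workers = 447/4402 = 0.1015
RR = 0.4349 / 0.1015 = 4.28

OR = 6.81; RR = 4.28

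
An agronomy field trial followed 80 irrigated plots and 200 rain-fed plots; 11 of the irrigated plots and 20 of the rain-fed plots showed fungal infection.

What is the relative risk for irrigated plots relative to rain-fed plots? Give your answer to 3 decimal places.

RR = 1.375

risk, irrigated plots = 11/80 = 0.1375
risk, rain-fed plots = 20/200 = 0.1000
RR = 0.1375 / 0.1000 = 1.375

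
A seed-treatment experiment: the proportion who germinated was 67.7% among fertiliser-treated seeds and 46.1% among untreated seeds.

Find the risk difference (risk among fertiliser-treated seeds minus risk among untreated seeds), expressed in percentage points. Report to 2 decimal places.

risk difference = 0.6770 − 0.4610 = 0.2160 → 21.60 percentage points

21.60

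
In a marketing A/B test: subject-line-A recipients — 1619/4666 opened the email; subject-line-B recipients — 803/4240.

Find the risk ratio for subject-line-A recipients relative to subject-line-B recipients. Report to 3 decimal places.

risk, subject-line-A recipients = 1619/4666 = 0.3470
risk, subject-line-B recipients = 803/4240 = 0.1894
RR = 0.3470 / 0.1894 = 1.832

1.832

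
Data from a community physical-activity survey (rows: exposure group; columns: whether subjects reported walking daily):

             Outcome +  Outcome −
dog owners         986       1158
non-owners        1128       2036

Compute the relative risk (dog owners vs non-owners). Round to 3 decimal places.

risk, dog owners = 986/2144 = 0.4599
risk, non-owners = 1128/3164 = 0.3565
RR = 0.4599 / 0.3565 = 1.290

1.290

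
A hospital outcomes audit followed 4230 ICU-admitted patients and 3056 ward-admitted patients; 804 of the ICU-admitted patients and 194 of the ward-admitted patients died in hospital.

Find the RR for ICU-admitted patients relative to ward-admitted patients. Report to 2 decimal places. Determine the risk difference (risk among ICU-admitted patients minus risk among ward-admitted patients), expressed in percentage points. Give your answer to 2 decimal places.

risk, ICU-admitted patients = 804/4230 = 0.1901
risk, ward-admitted patients = 194/3056 = 0.0635
RR = 0.1901 / 0.0635 = 2.99
risk difference = 0.1901 − 0.0635 = 0.1266 → 12.66 percentage points

RR = 2.99; RD = 12.66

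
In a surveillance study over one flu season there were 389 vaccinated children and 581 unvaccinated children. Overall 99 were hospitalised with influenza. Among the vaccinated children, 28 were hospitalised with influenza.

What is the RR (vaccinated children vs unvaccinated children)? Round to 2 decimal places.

vaccinated children without the outcome: 389 − 28 = 361
unvaccinated children with the outcome: 99 − 28 = 71
unvaccinated children without the outcome: 581 − 71 = 510
risk, vaccinated children = 28/389 = 0.0720
risk, unvaccinated children = 71/581 = 0.1222
RR = 0.0720 / 0.1222 = 0.59

RR ≈ 0.59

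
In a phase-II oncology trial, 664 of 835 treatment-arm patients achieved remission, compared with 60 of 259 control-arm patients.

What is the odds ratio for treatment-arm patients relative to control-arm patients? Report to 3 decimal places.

OR = 12.879

odds, treatment-arm patients = 664/171 = 3.8830
odds, control-arm patients = 60/199 = 0.3015
OR = 3.8830 / 0.3015 = 12.879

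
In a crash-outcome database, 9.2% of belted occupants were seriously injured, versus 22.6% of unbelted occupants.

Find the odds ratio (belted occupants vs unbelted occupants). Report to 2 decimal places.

0.35

odds, belted occupants = 0.0920/0.9080 = 0.1013
odds, unbelted occupants = 0.2260/0.7740 = 0.2920
OR = 0.1013 / 0.2920 = 0.35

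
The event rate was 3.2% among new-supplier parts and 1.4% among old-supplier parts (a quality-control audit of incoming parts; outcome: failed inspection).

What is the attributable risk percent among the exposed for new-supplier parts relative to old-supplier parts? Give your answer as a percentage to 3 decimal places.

AR% = (0.03200 − 0.01400) / 0.03200 = 0.5625 → 56.250%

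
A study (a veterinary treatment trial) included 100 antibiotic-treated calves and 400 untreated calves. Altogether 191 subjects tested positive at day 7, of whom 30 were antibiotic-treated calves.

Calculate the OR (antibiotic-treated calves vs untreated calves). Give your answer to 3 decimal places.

0.636

antibiotic-treated calves without the outcome: 100 − 30 = 70
untreated calves with the outcome: 191 − 30 = 161
untreated calves without the outcome: 400 − 161 = 239
odds, antibiotic-treated calves = 30/70 = 0.4286
odds, untreated calves = 161/239 = 0.6736
OR = 0.4286 / 0.6736 = 0.636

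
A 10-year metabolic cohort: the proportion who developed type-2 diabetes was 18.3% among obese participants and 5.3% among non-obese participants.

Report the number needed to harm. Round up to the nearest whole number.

NNH = 8

absolute risk difference = 0.130000
1 / 0.130000 = 7.692 → round up → 8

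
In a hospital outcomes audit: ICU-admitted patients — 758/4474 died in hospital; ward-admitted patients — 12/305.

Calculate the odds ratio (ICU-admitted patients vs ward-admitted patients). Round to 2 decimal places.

OR = (758 × 293) / (3716 × 12) = 222094/44592 ≈ 4.98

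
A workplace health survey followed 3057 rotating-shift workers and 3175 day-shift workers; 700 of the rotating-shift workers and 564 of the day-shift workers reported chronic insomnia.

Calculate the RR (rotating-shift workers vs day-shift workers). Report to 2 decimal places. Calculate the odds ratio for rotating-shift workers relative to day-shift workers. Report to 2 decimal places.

risk, rotating-shift workers = 700/3057 = 0.2290
risk, day-shift workers = 564/3175 = 0.1776
RR = 0.2290 / 0.1776 = 1.29
OR = (700 × 2611) / (2357 × 564) = 1827700/1329348 ≈ 1.37

RR = 1.29; OR = 1.37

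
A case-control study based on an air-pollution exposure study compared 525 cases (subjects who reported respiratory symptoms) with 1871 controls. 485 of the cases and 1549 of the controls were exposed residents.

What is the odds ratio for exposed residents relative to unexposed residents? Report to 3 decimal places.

OR = (485 × 322) / (1549 × 40) = 156170/61960 ≈ 2.520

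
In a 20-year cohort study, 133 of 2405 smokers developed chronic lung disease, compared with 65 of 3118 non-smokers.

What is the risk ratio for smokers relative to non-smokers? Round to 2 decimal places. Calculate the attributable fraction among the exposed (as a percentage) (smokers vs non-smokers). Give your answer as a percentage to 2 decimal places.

risk, smokers = 133/2405 = 0.05530
risk, non-smokers = 65/3118 = 0.02085
RR = 0.05530 / 0.02085 = 2.65
AR% = (0.05530 − 0.02085) / 0.05530 = 0.6230 → 62.30%

RR = 2.65; AR% = 62.30%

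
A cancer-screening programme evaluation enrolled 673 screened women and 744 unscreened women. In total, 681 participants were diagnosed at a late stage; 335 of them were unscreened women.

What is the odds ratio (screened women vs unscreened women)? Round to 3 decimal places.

1.292

screened women with the outcome: 681 − 335 = 346
screened women without the outcome: 673 − 346 = 327
unscreened women without the outcome: 744 − 335 = 409
odds, screened women = 346/327 = 1.0581
odds, unscreened women = 335/409 = 0.8191
OR = 1.0581 / 0.8191 = 1.292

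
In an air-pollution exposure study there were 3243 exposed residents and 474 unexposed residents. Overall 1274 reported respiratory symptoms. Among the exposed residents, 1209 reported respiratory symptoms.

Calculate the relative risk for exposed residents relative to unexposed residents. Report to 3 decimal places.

2.719

exposed residents without the outcome: 3243 − 1209 = 2034
unexposed residents with the outcome: 1274 − 1209 = 65
unexposed residents without the outcome: 474 − 65 = 409
risk, exposed residents = 1209/3243 = 0.3728
risk, unexposed residents = 65/474 = 0.1371
RR = 0.3728 / 0.1371 = 2.719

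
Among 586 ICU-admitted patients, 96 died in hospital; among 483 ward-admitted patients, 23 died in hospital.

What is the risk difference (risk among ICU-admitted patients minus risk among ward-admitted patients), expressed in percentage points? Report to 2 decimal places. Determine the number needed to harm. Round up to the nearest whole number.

RD = 11.62; NNH = 9

risk, ICU-admitted patients = 96/586 = 0.16382
risk, ward-admitted patients = 23/483 = 0.04762
risk difference = 0.16382 − 0.04762 = 0.11620 → 11.62 percentage points
absolute risk difference = 0.116203
1 / 0.116203 = 8.606 → round up → 9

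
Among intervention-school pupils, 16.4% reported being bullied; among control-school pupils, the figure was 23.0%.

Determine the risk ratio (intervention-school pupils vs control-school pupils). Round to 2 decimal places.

RR = 0.1640 / 0.2300 = 0.71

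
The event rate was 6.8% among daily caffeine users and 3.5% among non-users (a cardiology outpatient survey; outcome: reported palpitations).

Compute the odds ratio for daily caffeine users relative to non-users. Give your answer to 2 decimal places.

OR ≈ 2.01

odds, daily caffeine users = 0.06800/0.93200 = 0.07296
odds, non-users = 0.03500/0.96500 = 0.03627
OR = 0.07296 / 0.03627 = 2.01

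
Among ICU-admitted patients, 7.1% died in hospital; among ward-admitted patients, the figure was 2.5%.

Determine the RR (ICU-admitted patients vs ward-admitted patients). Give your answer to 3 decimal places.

RR = 0.07100 / 0.02500 = 2.840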